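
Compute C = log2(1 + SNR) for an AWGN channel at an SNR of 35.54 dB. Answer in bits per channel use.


SNR_linear = 10^(35.54/10) = 3580.9644; C = log2(1 + SNR_linear) = log2(1 + 3580.9644) = 11.8065

11.8065 bits/channel use


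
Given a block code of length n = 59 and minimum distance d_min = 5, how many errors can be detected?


Detection capability = d_min - 1 = 5 - 1 = 4

4 errors


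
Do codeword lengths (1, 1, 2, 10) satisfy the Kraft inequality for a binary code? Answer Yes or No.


Kraft sum = sum(2^(-l_i)) = 1.251, need <= 1. Result: violated (a binary prefix-free code with these lengths cannot exist)

No


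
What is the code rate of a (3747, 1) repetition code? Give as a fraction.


Rate = k/n = 1/3747

1/3747


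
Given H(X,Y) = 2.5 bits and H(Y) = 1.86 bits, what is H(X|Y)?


H(X|Y) = H(X,Y) - H(Y) = 2.5 - 1.86 = 0.64

0.64 bits


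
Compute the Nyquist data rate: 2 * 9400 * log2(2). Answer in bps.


Rate = 2 * B * log2(M) = 2 * 9400 * 1.0 = 18800.0

18800.0 bps


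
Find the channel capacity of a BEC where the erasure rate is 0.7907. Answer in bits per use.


C = 1 - epsilon = 1 - 0.7907 = 0.2093

0.2093 bits


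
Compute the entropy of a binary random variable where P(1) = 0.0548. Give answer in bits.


H = -p*log2(p) - (1-p)*log2(1-p). -0.0548*log2(0.0548) = 0.229594; -0.9452*log2(0.9452) = 0.076853. H = 0.229594 + 0.076853 = 0.3064

0.3064 bits


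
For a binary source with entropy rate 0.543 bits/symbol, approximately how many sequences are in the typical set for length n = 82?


log2|A_typical| = nH = 82 * 0.543 = 44.526, so |A_typical| ~ 2^44.526 = 2.533e+13

2.533e+13


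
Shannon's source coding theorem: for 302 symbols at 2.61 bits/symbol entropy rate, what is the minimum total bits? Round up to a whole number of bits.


Minimum bits >= n * H = 302 * 2.61 = 788.22, rounded up to a whole number of bits = 789

789 bits


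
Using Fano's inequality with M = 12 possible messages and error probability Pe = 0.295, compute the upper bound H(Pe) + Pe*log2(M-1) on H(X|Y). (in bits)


H(Pe) = -Pe*log2(Pe) - (1-Pe)*log2(1-Pe) = -0.295*log2(0.295) - 0.705*log2(0.705) = 0.519558 + 0.355535 = 0.8751. Pe*log2(M-1) = 0.295*log2(11) = 1.020532. Bound = H(Pe) + Pe*log2(M-1) = 0.519558 + 0.355535 + 1.020532 = 1.8956

1.8956 bits


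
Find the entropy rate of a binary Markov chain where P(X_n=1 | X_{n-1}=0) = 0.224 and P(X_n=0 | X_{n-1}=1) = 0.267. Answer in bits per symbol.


Stationary distribution: pi_0 = p10/(p01+p10) = 0.5438, pi_1 = 0.4562. Entropy rate H' = pi_0*H(p01) + pi_1*H(p10) = 0.5438*0.7674 + 0.4562*0.8371 = 0.7992

0.7992 bits/symbol


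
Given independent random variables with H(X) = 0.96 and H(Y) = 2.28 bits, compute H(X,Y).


For independent variables, H(X,Y) = H(X) + H(Y) = 0.96 + 2.28 = 3.24

3.24 bits


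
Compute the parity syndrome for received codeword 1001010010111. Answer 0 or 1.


Syndrome = XOR of all bits = 1 XOR 0 XOR 0 XOR 1 XOR 0 XOR 1 XOR 0 XOR 0 XOR 1 XOR 0 XOR 1 XOR 1 XOR 1 = 1

1


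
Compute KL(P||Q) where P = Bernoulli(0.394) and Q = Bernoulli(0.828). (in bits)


KL = p*log2(p/q) + (1-p)*log2((1-p)/(1-q)) = 0.394*log2(0.394/0.828) + 0.606*log2(0.606/0.172) = 0.6789

0.6789 bits


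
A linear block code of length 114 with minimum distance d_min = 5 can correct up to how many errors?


Correction capability = floor((d-1)/2) = floor((5-1)/2) = 2

2 errors


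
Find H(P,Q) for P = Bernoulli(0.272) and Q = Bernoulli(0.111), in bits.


H(P,Q) = -p*log2(q) - (1-p)*log2(1-q). -0.272*log2(0.111) = 0.862612; -0.728*log2(0.889) = 0.123574. H(P,Q) = 0.862612 + 0.123574 = 0.9862

0.9862 bits


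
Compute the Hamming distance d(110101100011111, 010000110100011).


Count differing positions: ^ . . ^ . ^ . ^ . ^ ^ ^ ^ . . = 8 differences

8


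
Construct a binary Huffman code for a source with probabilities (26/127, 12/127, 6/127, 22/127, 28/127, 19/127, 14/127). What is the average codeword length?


Huffman construction (repeatedly merge the two least-probable nodes; each merge adds 1 bit to every symbol beneath it): 6/127 + 12/127 = 18/127; 14/127 + 18/127 = 32/127; 19/127 + 22/127 = 41/127; 26/127 + 28/127 = 54/127; 32/127 + 41/127 = 73/127; 54/127 + 73/127 = 1. Resulting codeword lengths (in the order the probabilities were given): (2, 4, 4, 3, 2, 3, 3). L_avg = sum(p_i * l_i) = 26/127*2 + 12/127*4 + 6/127*4 + 22/127*3 + 28/127*2 + 19/127*3 + 14/127*3 = 345/127 = 2.7165

2.7165 bits


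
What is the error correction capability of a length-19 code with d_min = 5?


Correction capability = floor((d-1)/2) = floor((5-1)/2) = 2

2 errors


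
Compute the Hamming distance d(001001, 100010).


Count differing positions: ^ . ^ . ^ ^ = 4 differences

4


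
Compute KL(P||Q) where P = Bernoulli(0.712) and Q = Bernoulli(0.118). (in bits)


KL = p*log2(p/q) + (1-p)*log2((1-p)/(1-q)) = 0.712*log2(0.712/0.118) + 0.288*log2(0.288/0.882) = 1.3812

1.3812 bits


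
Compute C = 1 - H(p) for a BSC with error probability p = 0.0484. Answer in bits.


H(p) = -p*log2(p) - (1-p)*log2(1-p) = -0.0484*log2(0.0484) - 0.9516*log2(0.9516) = 0.211452 + 0.068109 = 0.2796. C = 1 - H(p) = 1 - 0.2796 = 0.7204

0.7204 bits


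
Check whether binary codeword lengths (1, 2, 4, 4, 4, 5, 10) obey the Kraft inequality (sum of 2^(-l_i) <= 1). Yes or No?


Kraft sum = sum(2^(-l_i)) = 0.9697, need <= 1. Result: satisfied (a binary prefix-free code with these lengths exists)

Yes


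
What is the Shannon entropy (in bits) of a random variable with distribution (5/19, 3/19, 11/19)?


H = -sum(p_i * log2(p_i)). Terms: -(5/19)*log2(5/19) = 0.506842; -(3/19)*log2(3/19) = 0.420468; -(11/19)*log2(11/19) = 0.456498. H = 0.506842 + 0.420468 + 0.456498 = 1.3838

1.3838 bits


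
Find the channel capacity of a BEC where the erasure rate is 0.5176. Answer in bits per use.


C = 1 - epsilon = 1 - 0.5176 = 0.4824

0.4824 bits


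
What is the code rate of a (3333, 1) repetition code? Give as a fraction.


Rate = k/n = 1/3333

1/3333


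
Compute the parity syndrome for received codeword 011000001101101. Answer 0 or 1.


Syndrome = XOR of all bits = 0 XOR 1 XOR 1 XOR 0 XOR 0 XOR 0 XOR 0 XOR 0 XOR 1 XOR 1 XOR 0 XOR 1 XOR 1 XOR 0 XOR 1 = 1

1


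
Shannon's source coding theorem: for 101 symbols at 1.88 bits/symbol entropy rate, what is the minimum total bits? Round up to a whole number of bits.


Minimum bits >= n * H = 101 * 1.88 = 189.88, rounded up to a whole number of bits = 190

190 bits


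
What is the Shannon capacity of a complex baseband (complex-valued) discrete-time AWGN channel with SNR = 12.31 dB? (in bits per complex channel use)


SNR_linear = 10^(12.31/10) = 17.0216; C = log2(1 + SNR_linear) = log2(1 + 17.0216) = 4.1717

4.1717 bits/channel use


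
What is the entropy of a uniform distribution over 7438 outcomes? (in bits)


H = log2(n) = log2(7438) = 12.8607

12.8607 bits


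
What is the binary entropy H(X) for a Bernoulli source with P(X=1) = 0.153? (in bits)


H = -p*log2(p) - (1-p)*log2(1-p). -0.153*log2(0.153) = 0.414385; -0.847*log2(0.847) = 0.202913. H = 0.414385 + 0.202913 = 0.6173

0.6173 bits


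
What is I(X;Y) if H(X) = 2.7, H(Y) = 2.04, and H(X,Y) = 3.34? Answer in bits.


I(X;Y) = H(X) + H(Y) - H(X,Y) = 2.7 + 2.04 - 3.34 = 1.4

1.4 bits


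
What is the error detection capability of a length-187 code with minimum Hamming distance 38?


Detection capability = d_min - 1 = 38 - 1 = 37

37 errors


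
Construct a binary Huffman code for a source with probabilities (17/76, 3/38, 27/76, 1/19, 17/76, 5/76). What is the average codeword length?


Huffman construction (repeatedly merge the two least-probable nodes; each merge adds 1 bit to every symbol beneath it): 1/19 + 5/76 = 9/76; 3/38 + 9/76 = 15/76; 15/76 + 17/76 = 8/19; 17/76 + 27/76 = 11/19; 8/19 + 11/19 = 1. Resulting codeword lengths (in the order the probabilities were given): (2, 3, 2, 4, 2, 4). L_avg = sum(p_i * l_i) = 17/76*2 + 3/38*3 + 27/76*2 + 1/19*4 + 17/76*2 + 5/76*4 = 44/19 = 2.3158

2.3158 bits


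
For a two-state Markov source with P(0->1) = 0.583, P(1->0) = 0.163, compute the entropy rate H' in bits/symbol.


Stationary distribution: pi_0 = p10/(p01+p10) = 0.2185, pi_1 = 0.7815. Entropy rate H' = pi_0*H(p01) + pi_1*H(p10) = 0.2185*0.98 + 0.7815*0.6414 = 0.7154

0.7154 bits/symbol


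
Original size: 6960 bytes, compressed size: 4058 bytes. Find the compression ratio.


Ratio = original / compressed = 6960 / 4058 = 1.7151

1.7151


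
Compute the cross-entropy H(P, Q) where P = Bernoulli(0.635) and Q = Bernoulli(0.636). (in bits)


H(P,Q) = -p*log2(q) - (1-p)*log2(1-q). -0.635*log2(0.636) = 0.414592; -0.365*log2(0.364) = 0.532166. H(P,Q) = 0.414592 + 0.532166 = 0.9468

0.9468 bits


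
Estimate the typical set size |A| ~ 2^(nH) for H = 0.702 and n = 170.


log2|A_typical| = nH = 170 * 0.702 = 119.34, so |A_typical| ~ 2^119.34 = 8.412e+35

8.412e+35


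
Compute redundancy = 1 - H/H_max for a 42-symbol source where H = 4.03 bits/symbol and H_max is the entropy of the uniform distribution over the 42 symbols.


H_max = log2(K) = log2(42) = 5.3923 bits/symbol. Redundancy = 1 - H/H_max = 1 - 4.03/5.3923 = 1 - 0.7474 = 0.2526

0.2526


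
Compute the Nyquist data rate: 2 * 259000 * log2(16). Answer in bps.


Rate = 2 * B * log2(M) = 2 * 259000 * 4.0 = 2072000.0

2072000.0 bps


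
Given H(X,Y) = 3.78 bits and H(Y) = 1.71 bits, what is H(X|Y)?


H(X|Y) = H(X,Y) - H(Y) = 3.78 - 1.71 = 2.07

2.07 bits


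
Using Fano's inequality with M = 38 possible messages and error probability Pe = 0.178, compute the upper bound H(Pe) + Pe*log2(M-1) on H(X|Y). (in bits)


H(Pe) = -Pe*log2(Pe) - (1-Pe)*log2(1-Pe) = -0.178*log2(0.178) - 0.822*log2(0.822) = 0.443229 + 0.232453 = 0.6757. Pe*log2(M-1) = 0.178*log2(37) = 0.927283. Bound = H(Pe) + Pe*log2(M-1) = 0.443229 + 0.232453 + 0.927283 = 1.603

1.603 bits


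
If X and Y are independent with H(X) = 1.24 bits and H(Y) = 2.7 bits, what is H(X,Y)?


For independent variables, H(X,Y) = H(X) + H(Y) = 1.24 + 2.7 = 3.94

3.94 bits


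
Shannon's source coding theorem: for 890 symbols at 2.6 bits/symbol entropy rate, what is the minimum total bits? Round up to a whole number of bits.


Minimum bits >= n * H = 890 * 2.6 = 2314.0, rounded up to a whole number of bits = 2314

2314 bits


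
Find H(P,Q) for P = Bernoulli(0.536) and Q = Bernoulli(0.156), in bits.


H(P,Q) = -p*log2(q) - (1-p)*log2(1-q). -0.536*log2(0.156) = 1.436685; -0.464*log2(0.844) = 0.113534. H(P,Q) = 1.436685 + 0.113534 = 1.5502

1.5502 bits


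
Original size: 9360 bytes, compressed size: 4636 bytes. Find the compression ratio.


Ratio = original / compressed = 9360 / 4636 = 2.019

2.019


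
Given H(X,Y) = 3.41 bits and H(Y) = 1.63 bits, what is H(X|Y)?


H(X|Y) = H(X,Y) - H(Y) = 3.41 - 1.63 = 1.78

1.78 bits


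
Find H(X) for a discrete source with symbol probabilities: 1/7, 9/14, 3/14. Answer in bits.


H = -sum(p_i * log2(p_i)). Terms: -(1/7)*log2(1/7) = 0.401051; -(9/14)*log2(9/14) = 0.409776; -(3/14)*log2(3/14) = 0.476227. H = 0.401051 + 0.409776 + 0.476227 = 1.2871

1.2871 bits


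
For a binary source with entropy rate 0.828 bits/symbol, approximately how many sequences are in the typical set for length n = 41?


log2|A_typical| = nH = 41 * 0.828 = 33.948, so |A_typical| ~ 2^33.948 = 1.657e+10

1.657e+10


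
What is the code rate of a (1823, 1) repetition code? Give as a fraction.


Rate = k/n = 1/1823

1/1823


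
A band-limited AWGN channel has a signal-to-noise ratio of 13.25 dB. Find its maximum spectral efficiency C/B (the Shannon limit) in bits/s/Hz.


SNR_linear = 10^(13.25/10) = 21.1349; C/B = log2(1 + SNR_linear) = log2(1 + 21.1349) = 4.4683

4.4683 bits/s/Hz


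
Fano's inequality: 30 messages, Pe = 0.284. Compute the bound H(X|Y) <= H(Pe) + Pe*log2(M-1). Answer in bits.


H(Pe) = -Pe*log2(Pe) - (1-Pe)*log2(1-Pe) = -0.284*log2(0.284) - 0.716*log2(0.716) = 0.515755 + 0.345089 = 0.8608. Pe*log2(M-1) = 0.284*log2(29) = 1.379667. Bound = H(Pe) + Pe*log2(M-1) = 0.515755 + 0.345089 + 1.379667 = 2.2405

2.2405 bits


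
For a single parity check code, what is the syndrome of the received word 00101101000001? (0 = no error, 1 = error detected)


Syndrome = XOR of all bits = 0 XOR 0 XOR 1 XOR 0 XOR 1 XOR 1 XOR 0 XOR 1 XOR 0 XOR 0 XOR 0 XOR 0 XOR 0 XOR 1 = 1

1


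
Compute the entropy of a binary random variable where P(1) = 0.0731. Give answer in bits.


H = -p*log2(p) - (1-p)*log2(1-p). -0.0731*log2(0.0731) = 0.275878; -0.9269*log2(0.9269) = 0.101509. H = 0.275878 + 0.101509 = 0.3774

0.3774 bits


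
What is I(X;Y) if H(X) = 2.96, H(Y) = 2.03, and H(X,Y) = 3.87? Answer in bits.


I(X;Y) = H(X) + H(Y) - H(X,Y) = 2.96 + 2.03 - 3.87 = 1.12

1.12 bits


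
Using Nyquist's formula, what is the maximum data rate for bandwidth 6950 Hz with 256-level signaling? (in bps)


Rate = 2 * B * log2(M) = 2 * 6950 * 8.0 = 111200.0

111200.0 bps


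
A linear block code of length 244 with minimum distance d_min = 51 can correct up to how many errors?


Correction capability = floor((d-1)/2) = floor((51-1)/2) = 25

25 errors


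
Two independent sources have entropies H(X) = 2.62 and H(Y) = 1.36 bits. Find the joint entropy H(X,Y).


For independent variables, H(X,Y) = H(X) + H(Y) = 2.62 + 1.36 = 3.98

3.98 bits


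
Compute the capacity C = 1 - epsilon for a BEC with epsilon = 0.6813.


C = 1 - epsilon = 1 - 0.6813 = 0.3187

0.3187 bits


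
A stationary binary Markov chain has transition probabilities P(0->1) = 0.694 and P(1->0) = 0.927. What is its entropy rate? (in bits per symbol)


Stationary distribution: pi_0 = p10/(p01+p10) = 0.5719, pi_1 = 0.4281. Entropy rate H' = pi_0*H(p01) + pi_1*H(p10) = 0.5719*0.8885 + 0.4281*0.377 = 0.6695

0.6695 bits/symbol


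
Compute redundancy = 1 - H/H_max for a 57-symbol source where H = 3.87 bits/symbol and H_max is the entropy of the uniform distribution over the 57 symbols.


H_max = log2(K) = log2(57) = 5.8329 bits/symbol. Redundancy = 1 - H/H_max = 1 - 3.87/5.8329 = 1 - 0.6635 = 0.3365

0.3365


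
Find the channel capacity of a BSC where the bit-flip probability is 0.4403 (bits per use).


H(p) = -p*log2(p) - (1-p)*log2(1-p) = -0.4403*log2(0.4403) - 0.5597*log2(0.5597) = 0.521069 + 0.468622 = 0.9897. C = 1 - H(p) = 1 - 0.9897 = 0.0103

0.0103 bits


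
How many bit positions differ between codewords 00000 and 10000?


Count differing positions: ^ . . . . = 1 differences

1


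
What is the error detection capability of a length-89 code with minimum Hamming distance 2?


Detection capability = d_min - 1 = 2 - 1 = 1

1 errors


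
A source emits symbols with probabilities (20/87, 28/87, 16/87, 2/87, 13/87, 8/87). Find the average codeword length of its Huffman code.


Huffman construction (repeatedly merge the two least-probable nodes; each merge adds 1 bit to every symbol beneath it): 2/87 + 8/87 = 10/87; 10/87 + 13/87 = 23/87; 16/87 + 20/87 = 12/29; 23/87 + 28/87 = 17/29; 12/29 + 17/29 = 1. Resulting codeword lengths (in the order the probabilities were given): (2, 2, 2, 4, 3, 4). L_avg = sum(p_i * l_i) = 20/87*2 + 28/87*2 + 16/87*2 + 2/87*4 + 13/87*3 + 8/87*4 = 69/29 = 2.3793

2.3793 bits


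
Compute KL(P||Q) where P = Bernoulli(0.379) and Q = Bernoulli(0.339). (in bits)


KL = p*log2(p/q) + (1-p)*log2((1-p)/(1-q)) = 0.379*log2(0.379/0.339) + 0.621*log2(0.621/0.661) = 0.0051

0.0051 bits


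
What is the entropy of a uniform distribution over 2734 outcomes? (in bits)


H = log2(n) = log2(2734) = 11.4168

11.4168 bits


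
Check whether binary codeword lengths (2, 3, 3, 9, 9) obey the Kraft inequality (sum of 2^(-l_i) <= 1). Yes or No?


Kraft sum = sum(2^(-l_i)) = 0.5039, need <= 1. Result: satisfied (a binary prefix-free code with these lengths exists)

Yes


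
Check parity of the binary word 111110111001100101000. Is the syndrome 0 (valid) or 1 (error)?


Syndrome = XOR of all bits = 1 XOR 1 XOR 1 XOR 1 XOR 1 XOR 0 XOR 1 XOR 1 XOR 1 XOR 0 XOR 0 XOR 1 XOR 1 XOR 0 XOR 0 XOR 1 XOR 0 XOR 1 XOR 0 XOR 0 XOR 0 = 0

0


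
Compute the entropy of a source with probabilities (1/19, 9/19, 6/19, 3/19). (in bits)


H = -sum(p_i * log2(p_i)). Terms: -(1/19)*log2(1/19) = 0.223575; -(9/19)*log2(9/19) = 0.510633; -(6/19)*log2(6/19) = 0.525147; -(3/19)*log2(3/19) = 0.420468. H = 0.223575 + 0.510633 + 0.525147 + 0.420468 = 1.6798

1.6798 bits


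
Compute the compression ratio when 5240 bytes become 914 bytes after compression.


Ratio = original / compressed = 5240 / 914 = 5.733

5.733


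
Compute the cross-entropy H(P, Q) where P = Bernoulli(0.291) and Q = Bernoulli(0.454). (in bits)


H(P,Q) = -p*log2(q) - (1-p)*log2(1-q). -0.291*log2(0.454) = 0.331518; -0.709*log2(0.546) = 0.618976. H(P,Q) = 0.331518 + 0.618976 = 0.9505

0.9505 bits


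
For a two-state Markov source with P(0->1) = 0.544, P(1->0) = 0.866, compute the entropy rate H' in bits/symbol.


Stationary distribution: pi_0 = p10/(p01+p10) = 0.6142, pi_1 = 0.3858. Entropy rate H' = pi_0*H(p01) + pi_1*H(p10) = 0.6142*0.9944 + 0.3858*0.5683 = 0.83

0.83 bits/symbol


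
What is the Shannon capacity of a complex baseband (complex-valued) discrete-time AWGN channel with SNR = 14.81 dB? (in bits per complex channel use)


SNR_linear = 10^(14.81/10) = 30.2691; C = log2(1 + SNR_linear) = log2(1 + 30.2691) = 4.9667

4.9667 bits/channel use


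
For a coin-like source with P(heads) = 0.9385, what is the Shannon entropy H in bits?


H = -p*log2(p) - (1-p)*log2(1-p). -0.9385*log2(0.9385) = 0.085940; -0.0615*log2(0.0615) = 0.247431. H = 0.085940 + 0.247431 = 0.3334

0.3334 bits


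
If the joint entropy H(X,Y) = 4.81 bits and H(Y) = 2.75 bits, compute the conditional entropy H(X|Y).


H(X|Y) = H(X,Y) - H(Y) = 4.81 - 2.75 = 2.06

2.06 bits


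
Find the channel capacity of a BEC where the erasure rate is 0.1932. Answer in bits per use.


C = 1 - epsilon = 1 - 0.1932 = 0.8068

0.8068 bits


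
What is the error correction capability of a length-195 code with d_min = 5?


Correction capability = floor((d-1)/2) = floor((5-1)/2) = 2

2 errors


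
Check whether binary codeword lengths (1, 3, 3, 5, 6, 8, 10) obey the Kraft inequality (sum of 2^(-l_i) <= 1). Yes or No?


Kraft sum = sum(2^(-l_i)) = 0.8018, need <= 1. Result: satisfied (a binary prefix-free code with these lengths exists)

Yes


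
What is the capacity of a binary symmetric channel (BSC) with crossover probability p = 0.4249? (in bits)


H(p) = -p*log2(p) - (1-p)*log2(1-p) = -0.4249*log2(0.4249) - 0.5751*log2(0.5751) = 0.524669 + 0.458996 = 0.9837. C = 1 - H(p) = 1 - 0.9837 = 0.0163

0.0163 bits


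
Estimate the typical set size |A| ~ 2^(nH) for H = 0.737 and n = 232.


log2|A_typical| = nH = 232 * 0.737 = 170.984, so |A_typical| ~ 2^170.984 = 2.960e+51

2.960e+51


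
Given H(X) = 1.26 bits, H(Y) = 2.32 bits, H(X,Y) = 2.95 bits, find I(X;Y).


I(X;Y) = H(X) + H(Y) - H(X,Y) = 1.26 + 2.32 - 2.95 = 0.63

0.63 bits


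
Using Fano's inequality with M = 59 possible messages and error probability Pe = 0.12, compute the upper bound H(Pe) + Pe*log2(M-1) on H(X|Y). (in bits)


H(Pe) = -Pe*log2(Pe) - (1-Pe)*log2(1-Pe) = -0.12*log2(0.12) - 0.88*log2(0.88) = 0.367067 + 0.162294 = 0.5294. Pe*log2(M-1) = 0.12*log2(58) = 0.702958. Bound = H(Pe) + Pe*log2(M-1) = 0.367067 + 0.162294 + 0.702958 = 1.2323

1.2323 bits


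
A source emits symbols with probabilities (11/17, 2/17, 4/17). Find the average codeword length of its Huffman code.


Huffman construction (repeatedly merge the two least-probable nodes; each merge adds 1 bit to every symbol beneath it): 2/17 + 4/17 = 6/17; 6/17 + 11/17 = 1. Resulting codeword lengths (in the order the probabilities were given): (1, 2, 2). L_avg = sum(p_i * l_i) = 11/17*1 + 2/17*2 + 4/17*2 = 23/17 = 1.3529

1.3529 bits


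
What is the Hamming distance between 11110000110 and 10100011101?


Count differing positions: . ^ . ^ . . ^ ^ . ^ ^ = 6 differences

6


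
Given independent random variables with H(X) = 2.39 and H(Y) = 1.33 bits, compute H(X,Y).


For independent variables, H(X,Y) = H(X) + H(Y) = 2.39 + 1.33 = 3.72

3.72 bits


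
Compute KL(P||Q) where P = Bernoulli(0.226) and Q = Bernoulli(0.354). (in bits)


KL = p*log2(p/q) + (1-p)*log2((1-p)/(1-q)) = 0.226*log2(0.226/0.354) + 0.774*log2(0.774/0.646) = 0.0555

0.0555 bits


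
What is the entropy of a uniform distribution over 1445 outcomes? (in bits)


H = log2(n) = log2(1445) = 10.4969

10.4969 bits


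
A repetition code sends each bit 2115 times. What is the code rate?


Rate = k/n = 1/2115

1/2115


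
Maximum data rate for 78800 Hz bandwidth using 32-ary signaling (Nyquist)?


Rate = 2 * B * log2(M) = 2 * 78800 * 5.0 = 788000.0

788000.0 bps


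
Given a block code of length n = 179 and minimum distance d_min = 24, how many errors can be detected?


Detection capability = d_min - 1 = 24 - 1 = 23

23 errors


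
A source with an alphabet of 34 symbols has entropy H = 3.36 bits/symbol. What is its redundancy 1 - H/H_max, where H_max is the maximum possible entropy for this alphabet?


H_max = log2(K) = log2(34) = 5.0875 bits/symbol. Redundancy = 1 - H/H_max = 1 - 3.36/5.0875 = 1 - 0.6604 = 0.3396

0.3396


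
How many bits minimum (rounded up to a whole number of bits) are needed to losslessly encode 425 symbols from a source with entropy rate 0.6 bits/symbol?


Minimum bits >= n * H = 425 * 0.6 = 255.0, rounded up to a whole number of bits = 255

255 bits


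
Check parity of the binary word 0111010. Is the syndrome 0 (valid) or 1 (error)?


Syndrome = XOR of all bits = 0 XOR 1 XOR 1 XOR 1 XOR 0 XOR 1 XOR 0 = 0

0


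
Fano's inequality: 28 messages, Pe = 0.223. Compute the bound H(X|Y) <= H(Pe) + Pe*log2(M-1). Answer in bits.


H(Pe) = -Pe*log2(Pe) - (1-Pe)*log2(1-Pe) = -0.223*log2(0.223) - 0.777*log2(0.777) = 0.482769 + 0.282838 = 0.7656. Pe*log2(M-1) = 0.223*log2(27) = 1.060340. Bound = H(Pe) + Pe*log2(M-1) = 0.482769 + 0.282838 + 1.060340 = 1.8259

1.8259 bits


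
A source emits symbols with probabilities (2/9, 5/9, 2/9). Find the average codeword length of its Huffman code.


Huffman construction (repeatedly merge the two least-probable nodes; each merge adds 1 bit to every symbol beneath it): 2/9 + 2/9 = 4/9; 4/9 + 5/9 = 1. Resulting codeword lengths (in the order the probabilities were given): (2, 1, 2). L_avg = sum(p_i * l_i) = 2/9*2 + 5/9*1 + 2/9*2 = 13/9 = 1.4444

1.4444 bits


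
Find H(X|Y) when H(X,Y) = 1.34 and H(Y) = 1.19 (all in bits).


H(X|Y) = H(X,Y) - H(Y) = 1.34 - 1.19 = 0.15

0.15 bits


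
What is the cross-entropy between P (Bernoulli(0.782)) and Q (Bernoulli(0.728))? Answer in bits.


H(P,Q) = -p*log2(q) - (1-p)*log2(1-q). -0.782*log2(0.728) = 0.358148; -0.218*log2(0.272) = 0.409474. H(P,Q) = 0.358148 + 0.409474 = 0.7676

0.7676 bits


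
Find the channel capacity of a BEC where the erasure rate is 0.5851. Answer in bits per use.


C = 1 - epsilon = 1 - 0.5851 = 0.4149

0.4149 bits


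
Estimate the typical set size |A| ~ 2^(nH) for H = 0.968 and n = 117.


log2|A_typical| = nH = 117 * 0.968 = 113.256, so |A_typical| ~ 2^113.256 = 1.240e+34

1.240e+34


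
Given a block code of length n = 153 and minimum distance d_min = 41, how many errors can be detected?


Detection capability = d_min - 1 = 41 - 1 = 40

40 errors


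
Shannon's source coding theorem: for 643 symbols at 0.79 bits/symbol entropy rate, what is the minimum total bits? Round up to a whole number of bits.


Minimum bits >= n * H = 643 * 0.79 = 507.97, rounded up to a whole number of bits = 508

508 bits


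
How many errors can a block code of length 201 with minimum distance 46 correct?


Correction capability = floor((d-1)/2) = floor((46-1)/2) = 22

22 errors


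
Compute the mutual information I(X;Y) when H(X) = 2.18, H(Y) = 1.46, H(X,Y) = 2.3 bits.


I(X;Y) = H(X) + H(Y) - H(X,Y) = 2.18 + 1.46 - 2.3 = 1.34

1.34 bits


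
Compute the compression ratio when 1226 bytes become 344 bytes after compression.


Ratio = original / compressed = 1226 / 344 = 3.564

3.564


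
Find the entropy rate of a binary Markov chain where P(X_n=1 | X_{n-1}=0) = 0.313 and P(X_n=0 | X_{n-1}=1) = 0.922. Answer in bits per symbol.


Stationary distribution: pi_0 = p10/(p01+p10) = 0.7466, pi_1 = 0.2534. Entropy rate H' = pi_0*H(p01) + pi_1*H(p10) = 0.7466*0.8966 + 0.2534*0.3951 = 0.7695

0.7695 bits/symbol


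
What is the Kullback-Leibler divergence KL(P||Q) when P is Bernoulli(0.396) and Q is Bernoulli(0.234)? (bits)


KL = p*log2(p/q) + (1-p)*log2((1-p)/(1-q)) = 0.396*log2(0.396/0.234) + 0.604*log2(0.604/0.766) = 0.0935

0.0935 bits


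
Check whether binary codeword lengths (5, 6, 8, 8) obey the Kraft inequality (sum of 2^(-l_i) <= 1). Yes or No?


Kraft sum = sum(2^(-l_i)) = 0.0547, need <= 1. Result: satisfied (a binary prefix-free code with these lengths exists)

Yes


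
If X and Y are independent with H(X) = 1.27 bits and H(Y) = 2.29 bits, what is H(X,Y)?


For independent variables, H(X,Y) = H(X) + H(Y) = 1.27 + 2.29 = 3.56

3.56 bits


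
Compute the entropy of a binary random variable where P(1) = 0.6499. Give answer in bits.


H = -p*log2(p) - (1-p)*log2(1-p). -0.6499*log2(0.6499) = 0.404050; -0.3501*log2(0.3501) = 0.530108. H = 0.404050 + 0.530108 = 0.9342

0.9342 bits


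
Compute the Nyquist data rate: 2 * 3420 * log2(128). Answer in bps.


Rate = 2 * B * log2(M) = 2 * 3420 * 7.0 = 47880.0

47880.0 bps


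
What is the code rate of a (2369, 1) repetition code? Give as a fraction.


Rate = k/n = 1/2369

1/2369


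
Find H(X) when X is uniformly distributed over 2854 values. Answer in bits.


H = log2(n) = log2(2854) = 11.4788

11.4788 bits


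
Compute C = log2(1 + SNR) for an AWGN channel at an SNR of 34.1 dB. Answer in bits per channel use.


SNR_linear = 10^(34.1/10) = 2570.3958; C = log2(1 + SNR_linear) = log2(1 + 2570.3958) = 11.3283

11.3283 bits/channel use


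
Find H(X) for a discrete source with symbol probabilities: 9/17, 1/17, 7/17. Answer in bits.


H = -sum(p_i * log2(p_i)). Terms: -(9/17)*log2(9/17) = 0.485755; -(1/17)*log2(1/17) = 0.240439; -(7/17)*log2(7/17) = 0.527103. H = 0.485755 + 0.240439 + 0.527103 = 1.2533

1.2533 bits


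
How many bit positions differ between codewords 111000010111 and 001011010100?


Count differing positions: ^ ^ . . ^ ^ . . . . ^ ^ = 6 differences

6


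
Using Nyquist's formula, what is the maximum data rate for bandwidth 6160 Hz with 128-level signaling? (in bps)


Rate = 2 * B * log2(M) = 2 * 6160 * 7.0 = 86240.0

86240.0 bps


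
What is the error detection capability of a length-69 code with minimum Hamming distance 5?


Detection capability = d_min - 1 = 5 - 1 = 4

4 errors


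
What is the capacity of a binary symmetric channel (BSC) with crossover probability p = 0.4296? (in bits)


H(p) = -p*log2(p) - (1-p)*log2(1-p) = -0.4296*log2(0.4296) - 0.5704*log2(0.5704) = 0.523654 + 0.461998 = 0.9857. C = 1 - H(p) = 1 - 0.9857 = 0.0143

0.0143 bits


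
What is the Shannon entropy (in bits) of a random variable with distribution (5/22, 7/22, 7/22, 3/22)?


H = -sum(p_i * log2(p_i)). Terms: -(5/22)*log2(5/22) = 0.485796; -(7/22)*log2(7/22) = 0.525661; -(7/22)*log2(7/22) = 0.525661; -(3/22)*log2(3/22) = 0.391973. H = 0.485796 + 0.525661 + 0.525661 + 0.391973 = 1.9291

1.9291 bits


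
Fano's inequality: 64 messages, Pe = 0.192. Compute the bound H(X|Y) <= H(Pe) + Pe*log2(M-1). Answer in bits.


H(Pe) = -Pe*log2(Pe) - (1-Pe)*log2(1-Pe) = -0.192*log2(0.192) - 0.808*log2(0.808) = 0.457118 + 0.248519 = 0.7056. Pe*log2(M-1) = 0.192*log2(63) = 1.147638. Bound = H(Pe) + Pe*log2(M-1) = 0.457118 + 0.248519 + 1.147638 = 1.8533

1.8533 bits


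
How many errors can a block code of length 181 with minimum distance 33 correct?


Correction capability = floor((d-1)/2) = floor((33-1)/2) = 16

16 errors


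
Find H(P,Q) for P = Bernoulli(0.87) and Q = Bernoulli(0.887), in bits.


H(P,Q) = -p*log2(q) - (1-p)*log2(1-q). -0.87*log2(0.887) = 0.150505; -0.13*log2(0.113) = 0.408929. H(P,Q) = 0.150505 + 0.408929 = 0.5594

0.5594 bits


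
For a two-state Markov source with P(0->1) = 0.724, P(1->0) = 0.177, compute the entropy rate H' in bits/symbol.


Stationary distribution: pi_0 = p10/(p01+p10) = 0.1964, pi_1 = 0.8036. Entropy rate H' = pi_0*H(p01) + pi_1*H(p10) = 0.1964*0.8499 + 0.8036*0.6735 = 0.7081

0.7081 bits/symbol


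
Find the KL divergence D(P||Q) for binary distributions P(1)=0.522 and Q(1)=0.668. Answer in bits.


KL = p*log2(p/q) + (1-p)*log2((1-p)/(1-q)) = 0.522*log2(0.522/0.668) + 0.478*log2(0.478/0.332) = 0.0656

0.0656 bits


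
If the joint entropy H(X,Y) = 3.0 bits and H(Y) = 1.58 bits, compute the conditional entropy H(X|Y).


H(X|Y) = H(X,Y) - H(Y) = 3.0 - 1.58 = 1.42

1.42 bits


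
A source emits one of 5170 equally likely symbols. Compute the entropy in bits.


H = log2(n) = log2(5170) = 12.3359

12.3359 bits


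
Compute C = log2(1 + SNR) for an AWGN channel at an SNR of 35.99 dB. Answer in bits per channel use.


SNR_linear = 10^(35.99/10) = 3971.9155; C = log2(1 + SNR_linear) = log2(1 + 3971.9155) = 11.956

11.956 bits/channel use


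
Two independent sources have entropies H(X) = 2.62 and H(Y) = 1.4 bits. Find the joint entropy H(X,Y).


For independent variables, H(X,Y) = H(X) + H(Y) = 2.62 + 1.4 = 4.02

4.02 bits


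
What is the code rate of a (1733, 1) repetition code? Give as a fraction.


Rate = k/n = 1/1733

1/1733


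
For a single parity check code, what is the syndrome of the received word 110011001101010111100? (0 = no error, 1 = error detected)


Syndrome = XOR of all bits = 1 XOR 1 XOR 0 XOR 0 XOR 1 XOR 1 XOR 0 XOR 0 XOR 1 XOR 1 XOR 0 XOR 1 XOR 0 XOR 1 XOR 0 XOR 1 XOR 1 XOR 1 XOR 1 XOR 0 XOR 0 = 0

0


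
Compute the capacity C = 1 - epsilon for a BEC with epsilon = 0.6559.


C = 1 - epsilon = 1 - 0.6559 = 0.3441

0.3441 bits


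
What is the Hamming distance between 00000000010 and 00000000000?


Count differing positions: . . . . . . . . . ^ . = 1 differences

1


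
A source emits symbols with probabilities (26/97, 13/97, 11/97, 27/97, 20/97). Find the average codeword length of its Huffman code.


Huffman construction (repeatedly merge the two least-probable nodes; each merge adds 1 bit to every symbol beneath it): 11/97 + 13/97 = 24/97; 20/97 + 24/97 = 44/97; 26/97 + 27/97 = 53/97; 44/97 + 53/97 = 1. Resulting codeword lengths (in the order the probabilities were given): (2, 3, 3, 2, 2). L_avg = sum(p_i * l_i) = 26/97*2 + 13/97*3 + 11/97*3 + 27/97*2 + 20/97*2 = 218/97 = 2.2474

2.2474 bits


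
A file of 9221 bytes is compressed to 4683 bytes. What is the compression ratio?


Ratio = original / compressed = 9221 / 4683 = 1.969

1.969


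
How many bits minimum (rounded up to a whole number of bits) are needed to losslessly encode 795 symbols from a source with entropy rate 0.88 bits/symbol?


Minimum bits >= n * H = 795 * 0.88 = 699.6, rounded up to a whole number of bits = 700

700 bits


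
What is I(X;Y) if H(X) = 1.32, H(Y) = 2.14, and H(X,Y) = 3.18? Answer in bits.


I(X;Y) = H(X) + H(Y) - H(X,Y) = 1.32 + 2.14 - 3.18 = 0.28

0.28 bits


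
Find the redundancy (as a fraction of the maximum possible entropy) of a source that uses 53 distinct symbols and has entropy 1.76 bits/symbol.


H_max = log2(K) = log2(53) = 5.7279 bits/symbol. Redundancy = 1 - H/H_max = 1 - 1.76/5.7279 = 1 - 0.3073 = 0.6927

0.6927


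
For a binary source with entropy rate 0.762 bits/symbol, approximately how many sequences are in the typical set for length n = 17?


log2|A_typical| = nH = 17 * 0.762 = 12.954, so |A_typical| ~ 2^12.954 = 7.935e+03

7.935e+03


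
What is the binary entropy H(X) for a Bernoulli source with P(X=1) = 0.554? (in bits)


H = -p*log2(p) - (1-p)*log2(1-p). -0.554*log2(0.554) = 0.472031; -0.446*log2(0.446) = 0.519538. H = 0.472031 + 0.519538 = 0.9916

0.9916 bits


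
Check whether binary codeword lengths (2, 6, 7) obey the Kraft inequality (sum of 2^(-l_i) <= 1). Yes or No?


Kraft sum = sum(2^(-l_i)) = 0.2734, need <= 1. Result: satisfied (a binary prefix-free code with these lengths exists)

Yes


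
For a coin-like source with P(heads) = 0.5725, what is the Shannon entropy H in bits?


H = -p*log2(p) - (1-p)*log2(1-p). -0.5725*log2(0.5725) = 0.460663; -0.4275*log2(0.4275) = 0.524117. H = 0.460663 + 0.524117 = 0.9848

0.9848 bits


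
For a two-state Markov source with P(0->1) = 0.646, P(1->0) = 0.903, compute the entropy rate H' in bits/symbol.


Stationary distribution: pi_0 = p10/(p01+p10) = 0.583, pi_1 = 0.417. Entropy rate H' = pi_0*H(p01) + pi_1*H(p10) = 0.583*0.9376 + 0.417*0.4594 = 0.7382

0.7382 bits/symbol


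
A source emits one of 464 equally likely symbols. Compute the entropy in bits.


H = log2(n) = log2(464) = 8.858

8.858 bits


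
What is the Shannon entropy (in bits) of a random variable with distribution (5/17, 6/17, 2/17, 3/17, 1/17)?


H = -sum(p_i * log2(p_i)). Terms: -(5/17)*log2(5/17) = 0.519275; -(6/17)*log2(6/17) = 0.530294; -(2/17)*log2(2/17) = 0.363231; -(3/17)*log2(3/17) = 0.441618; -(1/17)*log2(1/17) = 0.240439. H = 0.519275 + 0.530294 + 0.363231 + 0.441618 + 0.240439 = 2.0949

2.0949 bits


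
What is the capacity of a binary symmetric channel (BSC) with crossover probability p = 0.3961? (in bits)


H(p) = -p*log2(p) - (1-p)*log2(1-p) = -0.3961*log2(0.3961) - 0.6039*log2(0.6039) = 0.529215 + 0.439409 = 0.9686. C = 1 - H(p) = 1 - 0.9686 = 0.0314

0.0314 bits


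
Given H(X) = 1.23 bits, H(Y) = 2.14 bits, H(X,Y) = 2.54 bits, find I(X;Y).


I(X;Y) = H(X) + H(Y) - H(X,Y) = 1.23 + 2.14 - 2.54 = 0.83

0.83 bits


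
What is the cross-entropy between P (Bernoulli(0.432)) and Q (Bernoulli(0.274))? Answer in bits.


H(P,Q) = -p*log2(q) - (1-p)*log2(1-q). -0.432*log2(0.274) = 0.806869; -0.568*log2(0.726) = 0.262392. H(P,Q) = 0.806869 + 0.262392 = 1.0693

1.0693 bits


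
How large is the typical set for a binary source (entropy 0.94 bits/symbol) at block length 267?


log2|A_typical| = nH = 267 * 0.94 = 250.98, so |A_typical| ~ 2^250.98 = 3.569e+75

3.569e+75


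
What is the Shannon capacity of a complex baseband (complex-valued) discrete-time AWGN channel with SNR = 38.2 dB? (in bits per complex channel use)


SNR_linear = 10^(38.2/10) = 6606.9345; C = log2(1 + SNR_linear) = log2(1 + 6606.9345) = 12.69

12.69 bits/channel use


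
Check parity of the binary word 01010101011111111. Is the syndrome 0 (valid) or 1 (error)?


Syndrome = XOR of all bits = 0 XOR 1 XOR 0 XOR 1 XOR 0 XOR 1 XOR 0 XOR 1 XOR 0 XOR 1 XOR 1 XOR 1 XOR 1 XOR 1 XOR 1 XOR 1 XOR 1 = 0

0


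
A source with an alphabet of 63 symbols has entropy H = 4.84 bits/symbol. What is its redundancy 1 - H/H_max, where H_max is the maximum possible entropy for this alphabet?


H_max = log2(K) = log2(63) = 5.9773 bits/symbol. Redundancy = 1 - H/H_max = 1 - 4.84/5.9773 = 1 - 0.8097 = 0.1903

0.1903


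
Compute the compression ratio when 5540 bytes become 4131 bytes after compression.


Ratio = original / compressed = 5540 / 4131 = 1.3411

1.3411


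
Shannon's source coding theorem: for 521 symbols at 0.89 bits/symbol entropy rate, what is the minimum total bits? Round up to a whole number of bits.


Minimum bits >= n * H = 521 * 0.89 = 463.69, rounded up to a whole number of bits = 464

464 bits


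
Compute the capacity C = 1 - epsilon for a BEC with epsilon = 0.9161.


C = 1 - epsilon = 1 - 0.9161 = 0.0839

0.0839 bits


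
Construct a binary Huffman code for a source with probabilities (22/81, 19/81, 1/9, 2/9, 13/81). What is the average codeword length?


Huffman construction (repeatedly merge the two least-probable nodes; each merge adds 1 bit to every symbol beneath it): 1/9 + 13/81 = 22/81; 2/9 + 19/81 = 37/81; 22/81 + 22/81 = 44/81; 37/81 + 44/81 = 1. Resulting codeword lengths (in the order the probabilities were given): (2, 2, 3, 2, 3). L_avg = sum(p_i * l_i) = 22/81*2 + 19/81*2 + 1/9*3 + 2/9*2 + 13/81*3 = 184/81 = 2.2716

2.2716 bits


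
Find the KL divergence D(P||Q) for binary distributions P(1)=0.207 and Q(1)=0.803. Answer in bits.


KL = p*log2(p/q) + (1-p)*log2((1-p)/(1-q)) = 0.207*log2(0.207/0.803) + 0.793*log2(0.793/0.197) = 1.1884

1.1884 bits


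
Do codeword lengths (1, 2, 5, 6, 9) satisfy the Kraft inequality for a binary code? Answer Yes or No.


Kraft sum = sum(2^(-l_i)) = 0.7988, need <= 1. Result: satisfied (a binary prefix-free code with these lengths exists)

Yes


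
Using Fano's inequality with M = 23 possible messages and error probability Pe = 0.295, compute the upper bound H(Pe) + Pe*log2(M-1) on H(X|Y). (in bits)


H(Pe) = -Pe*log2(Pe) - (1-Pe)*log2(1-Pe) = -0.295*log2(0.295) - 0.705*log2(0.705) = 0.519558 + 0.355535 = 0.8751. Pe*log2(M-1) = 0.295*log2(22) = 1.315532. Bound = H(Pe) + Pe*log2(M-1) = 0.519558 + 0.355535 + 1.315532 = 2.1906

2.1906 bits


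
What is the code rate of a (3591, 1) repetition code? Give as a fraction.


Rate = k/n = 1/3591

1/3591


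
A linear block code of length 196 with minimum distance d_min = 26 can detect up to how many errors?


Detection capability = d_min - 1 = 26 - 1 = 25

25 errors


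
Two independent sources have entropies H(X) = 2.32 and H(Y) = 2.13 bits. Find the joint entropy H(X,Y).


For independent variables, H(X,Y) = H(X) + H(Y) = 2.32 + 2.13 = 4.45

4.45 bits


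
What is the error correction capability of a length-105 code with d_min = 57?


Correction capability = floor((d-1)/2) = floor((57-1)/2) = 28

28 errors


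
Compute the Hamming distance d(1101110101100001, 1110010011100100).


Count differing positions: . . ^ ^ ^ . . ^ ^ . . . . ^ . ^ = 7 differences

7


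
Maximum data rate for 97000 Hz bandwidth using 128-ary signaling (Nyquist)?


Rate = 2 * B * log2(M) = 2 * 97000 * 7.0 = 1358000.0

1358000.0 bps


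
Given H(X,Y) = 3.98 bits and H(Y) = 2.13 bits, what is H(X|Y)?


H(X|Y) = H(X,Y) - H(Y) = 3.98 - 2.13 = 1.85

1.85 bits


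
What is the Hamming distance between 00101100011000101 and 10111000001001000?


Count differing positions: ^ . . ^ . ^ . . . ^ . . . ^ ^ . ^ = 7 differences

7


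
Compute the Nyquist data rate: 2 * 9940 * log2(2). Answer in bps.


Rate = 2 * B * log2(M) = 2 * 9940 * 1.0 = 19880.0

19880.0 bps


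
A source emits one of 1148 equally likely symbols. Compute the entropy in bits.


H = log2(n) = log2(1148) = 10.1649

10.1649 bits


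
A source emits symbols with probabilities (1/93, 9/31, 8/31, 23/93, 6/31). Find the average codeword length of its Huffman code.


Huffman construction (repeatedly merge the two least-probable nodes; each merge adds 1 bit to every symbol beneath it): 1/93 + 6/31 = 19/93; 19/93 + 23/93 = 14/31; 8/31 + 9/31 = 17/31; 14/31 + 17/31 = 1. Resulting codeword lengths (in the order the probabilities were given): (3, 2, 2, 2, 3). L_avg = sum(p_i * l_i) = 1/93*3 + 9/31*2 + 8/31*2 + 23/93*2 + 6/31*3 = 205/93 = 2.2043

2.2043 bits


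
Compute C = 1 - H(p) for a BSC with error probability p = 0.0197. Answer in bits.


H(p) = -p*log2(p) - (1-p)*log2(1-p) = -0.0197*log2(0.0197) - 0.9803*log2(0.9803) = 0.111614 + 0.028139 = 0.1398. C = 1 - H(p) = 1 - 0.1398 = 0.8602

0.8602 bits


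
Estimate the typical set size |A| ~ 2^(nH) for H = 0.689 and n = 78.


log2|A_typical| = nH = 78 * 0.689 = 53.742, so |A_typical| ~ 2^53.742 = 1.506e+16

1.506e+16
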